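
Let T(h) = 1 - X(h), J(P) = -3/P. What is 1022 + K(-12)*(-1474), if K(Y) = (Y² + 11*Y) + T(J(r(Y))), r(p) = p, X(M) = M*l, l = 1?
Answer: -35543/2 ≈ -17772.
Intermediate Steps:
X(M) = M (X(M) = M*1 = M)
T(h) = 1 - h
K(Y) = 1 + Y² + 3/Y + 11*Y (K(Y) = (Y² + 11*Y) + (1 - (-3)/Y) = (Y² + 11*Y) + (1 + 3/Y) = 1 + Y² + 3/Y + 11*Y)
1022 + K(-12)*(-1474) = 1022 + (1 + (-12)² + 3/(-12) + 11*(-12))*(-1474) = 1022 + (1 + 144 + 3*(-1/12) - 132)*(-1474) = 1022 + (1 + 144 - ¼ - 132)*(-1474) = 1022 + (51/4)*(-1474) = 1022 - 37587/2 = -35543/2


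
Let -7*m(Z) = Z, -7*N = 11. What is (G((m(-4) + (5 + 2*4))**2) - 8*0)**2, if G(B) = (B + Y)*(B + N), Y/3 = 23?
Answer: 12322973214996544/5764801 ≈ 2.1376e+9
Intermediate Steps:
N = -11/7 (N = -1/7*11 = -11/7 ≈ -1.5714)
Y = 69 (Y = 3*23 = 69)
m(Z) = -Z/7
G(B) = (69 + B)*(-11/7 + B) (G(B) = (B + 69)*(B - 11/7) = (69 + B)*(-11/7 + B))
(G((m(-4) + (5 + 2*4))**2) - 8*0)**2 = ((-759/7 + ((-1/7*(-4) + (5 + 2*4))**2)**2 + 472*(-1/7*(-4) + (5 + 2*4))**2/7) - 8*0)**2 = ((-759/7 + ((4/7 + (5 + 8))**2)**2 + 472*(4/7 + (5 + 8))**2/7) + 0)**2 = ((-759/7 + ((4/7 + 13)**2)**2 + 472*(4/7 + 13)**2/7) + 0)**2 = ((-759/7 + ((95/7)**2)**2 + 472*(95/7)**2/7) + 0)**2 = ((-759/7 + (9025/49)**2 + (472/7)*(9025/49)) + 0)**2 = ((-759/7 + 81450625/2401 + 4259800/343) + 0)**2 = (111008888/2401 + 0)**2 = (111008888/2401)**2 = 12322973214996544/5764801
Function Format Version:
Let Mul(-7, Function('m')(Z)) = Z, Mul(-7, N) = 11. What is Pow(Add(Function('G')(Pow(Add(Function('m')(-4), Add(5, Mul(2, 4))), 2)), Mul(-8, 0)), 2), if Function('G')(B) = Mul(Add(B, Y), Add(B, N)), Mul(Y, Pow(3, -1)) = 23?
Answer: Rational(12322973214996544, 5764801) ≈ 2.1376e+9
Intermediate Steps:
N = Rational(-11, 7) (N = Mul(Rational(-1, 7), 11) = Rational(-11, 7) ≈ -1.5714)
Y = 69 (Y = Mul(3, 23) = 69)
Function('m')(Z) = Mul(Rational(-1, 7), Z)
Function('G')(B) = Mul(Add(69, B), Add(Rational(-11, 7), B)) (Function('G')(B) = Mul(Add(B, 69), Add(B, Rational(-11, 7))) = Mul(Add(69, B), Add(Rational(-11, 7), B)))
Pow(Add(Function('G')(Pow(Add(Function('m')(-4), Add(5, Mul(2, 4))), 2)), Mul(-8, 0)), 2) = Pow(Add(Add(Rational(-759, 7), Pow(Pow(Add(Mul(Rational(-1, 7), -4), Add(5, Mul(2, 4))), 2), 2), Mul(Rational(472, 7), Pow(Add(Mul(Rational(-1, 7), -4), Add(5, Mul(2, 4))), 2))), Mul(-8, 0)), 2) = Pow(Add(Add(Rational(-759, 7), Pow(Pow(Add(Rational(4, 7), Add(5, 8)), 2), 2), Mul(Rational(472, 7), Pow(Add(Rational(4, 7), Add(5, 8)), 2))), 0), 2) = Pow(Add(Add(Rational(-759, 7), Pow(Pow(Add(Rational(4, 7), 13), 2), 2), Mul(Rational(472, 7), Pow(Add(Rational(4, 7), 13), 2))), 0), 2) = Pow(Add(Add(Rational(-759, 7), Pow(Pow(Rational(95, 7), 2), 2), Mul(Rational(472, 7), Pow(Rational(95, 7), 2))), 0), 2) = Pow(Add(Add(Rational(-759, 7), Pow(Rational(9025, 49), 2), Mul(Rational(472, 7), Rational(9025, 49))), 0), 2) = Pow(Add(Add(Rational(-759, 7), Rational(81450625, 2401), Rational(4259800, 343)), 0), 2) = Pow(Add(Rational(111008888, 2401), 0), 2) = Pow(Rational(111008888, 2401), 2) = Rational(12322973214996544, 5764801)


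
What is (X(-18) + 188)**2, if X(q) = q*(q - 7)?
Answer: 407044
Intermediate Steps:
X(q) = q*(-7 + q)
(X(-18) + 188)**2 = (-18*(-7 - 18) + 188)**2 = (-18*(-25) + 188)**2 = (450 + 188)**2 = 638**2 = 407044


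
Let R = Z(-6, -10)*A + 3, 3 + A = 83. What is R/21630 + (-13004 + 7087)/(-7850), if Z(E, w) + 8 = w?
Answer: 1945071/2829925 ≈ 0.68732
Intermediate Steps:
A = 80 (A = -3 + 83 = 80)
Z(E, w) = -8 + w
R = -1437 (R = (-8 - 10)*80 + 3 = -18*80 + 3 = -1440 + 3 = -1437)
R/21630 + (-13004 + 7087)/(-7850) = -1437/21630 + (-13004 + 7087)/(-7850) = -1437*1/21630 - 5917*(-1/7850) = -479/7210 + 5917/7850 = 1945071/2829925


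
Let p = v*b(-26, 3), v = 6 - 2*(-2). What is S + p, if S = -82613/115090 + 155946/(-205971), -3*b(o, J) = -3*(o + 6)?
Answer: -1592001395121/7901734130 ≈ -201.47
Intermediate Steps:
b(o, J) = 6 + o (b(o, J) = -(-1)*(o + 6) = -(-1)*(6 + o) = -(-18 - 3*o)/3 = 6 + o)
v = 10 (v = 6 + 4 = 10)
S = -11654569121/7901734130 (S = -82613*1/115090 + 155946*(-1/205971) = -82613/115090 - 51982/68657 = -11654569121/7901734130 ≈ -1.4749)
p = -200 (p = 10*(6 - 26) = 10*(-20) = -200)
S + p = -11654569121/7901734130 - 200 = -1592001395121/7901734130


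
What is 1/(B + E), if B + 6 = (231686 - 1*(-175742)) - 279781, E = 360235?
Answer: 1/487876 ≈ 2.0497e-6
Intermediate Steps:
B = 127641 (B = -6 + ((231686 - 1*(-175742)) - 279781) = -6 + ((231686 + 175742) - 279781) = -6 + (407428 - 279781) = -6 + 127647 = 127641)
1/(B + E) = 1/(127641 + 360235) = 1/487876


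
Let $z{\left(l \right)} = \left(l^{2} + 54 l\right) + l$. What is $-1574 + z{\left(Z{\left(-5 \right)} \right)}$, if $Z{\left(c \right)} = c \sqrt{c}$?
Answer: $-1699 - 275 i \sqrt{5} \approx -1699.0 - 614.92 i$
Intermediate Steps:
$Z{\left(c \right)} = c^{\frac{3}{2}}$
$z{\left(l \right)} = l^{2} + 55 l$
$-1574 + z{\left(Z{\left(-5 \right)} \right)} = -1574 + \left(-5\right)^{\frac{3}{2}} \left(55 + \left(-5\right)^{\frac{3}{2}}\right) = -1574 + - 5 i \sqrt{5} \left(55 - 5 i \sqrt{5}\right) = -1574 - 5 i \sqrt{5} \left(55 - 5 i \sqrt{5}\right)$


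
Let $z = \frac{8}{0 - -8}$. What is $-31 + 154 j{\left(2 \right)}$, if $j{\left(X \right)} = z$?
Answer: $123$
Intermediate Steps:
$z = 1$ ($z = \frac{8}{0 + 8} = \frac{8}{8} = 8 \cdot \frac{1}{8} = 1$)
$j{\left(X \right)} = 1$
$-31 + 154 j{\left(2 \right)} = -31 + 154 \cdot 1 = -31 + 154 = 123$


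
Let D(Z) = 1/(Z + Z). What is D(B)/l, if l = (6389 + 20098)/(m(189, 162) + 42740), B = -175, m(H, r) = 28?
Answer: -88/19075 ≈ -0.0046134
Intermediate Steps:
D(Z) = 1/(2*Z)
l = 109/176 (l = (6389 + 20098)/(28 + 42740) = 26487/42768 = 26487*(1/42768) = 109/176 ≈ 0.61932)
D(B)/l = ((1/2)/(-175))/(109/176) = ((1/2)*(-1/175))*(176/109) = -1/350*176/109 = -88/19075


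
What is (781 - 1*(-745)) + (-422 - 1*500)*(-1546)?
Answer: 1426938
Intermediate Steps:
(781 - 1*(-745)) + (-422 - 1*500)*(-1546) = (781 + 745) + (-422 - 500)*(-1546) = 1526 - 922*(-1546) = 1526 + 1425412 = 1426938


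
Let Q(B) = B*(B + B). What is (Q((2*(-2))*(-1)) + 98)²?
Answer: 16900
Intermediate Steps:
Q(B) = 2*B² (Q(B) = B*(2*B) = 2*B²)
(Q((2*(-2))*(-1)) + 98)² = (2*((2*(-2))*(-1))² + 98)² = (2*(-4*(-1))² + 98)² = (2*4² + 98)² = (2*16 + 98)² = (32 + 98)² = 130² = 16900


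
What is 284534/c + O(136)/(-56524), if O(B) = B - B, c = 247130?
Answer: 142267/123565 ≈ 1.1514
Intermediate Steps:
O(B) = 0
284534/c + O(136)/(-56524) = 284534/247130 + 0/(-56524) = 284534*(1/247130) + 0*(-1/56524) = 142267/123565 + 0 = 142267/123565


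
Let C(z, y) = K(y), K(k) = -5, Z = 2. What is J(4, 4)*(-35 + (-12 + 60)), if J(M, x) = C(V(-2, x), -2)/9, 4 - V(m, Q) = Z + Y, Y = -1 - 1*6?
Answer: -65/9 ≈ -7.2222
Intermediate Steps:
Y = -7 (Y = -1 - 6 = -7)
V(m, Q) = 9 (V(m, Q) = 4 - (2 - 7) = 4 - 1*(-5) = 4 + 5 = 9)
C(z, y) = -5
J(M, x) = -5/9
J(4, 4)*(-35 + (-12 + 60)) = -5*(-35 + (-12 + 60))/9 = -5*(-35 + 48)/9 = -5/9*13 = -65/9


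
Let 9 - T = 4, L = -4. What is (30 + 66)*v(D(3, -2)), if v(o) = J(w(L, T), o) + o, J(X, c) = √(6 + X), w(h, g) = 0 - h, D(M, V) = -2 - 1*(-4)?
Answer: 192 + 96*√10 ≈ 495.58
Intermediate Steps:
T = 5 (T = 9 - 1*4 = 9 - 4 = 5)
D(M, V) = 2 (D(M, V) = -2 + 4 = 2)
w(h, g) = -h
v(o) = o + √10 (v(o) = √(6 - 1*(-4)) + o = √(6 + 4) + o = √10 + o = o + √10)
(30 + 66)*v(D(3, -2)) = (30 + 66)*(2 + √10) = 96*(2 + √10) = 192 + 96*√10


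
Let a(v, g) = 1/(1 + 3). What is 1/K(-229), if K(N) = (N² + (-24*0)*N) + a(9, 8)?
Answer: 4/209765 ≈ 1.9069e-5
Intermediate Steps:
a(v, g) = ¼ (a(v, g) = 1/4 = ¼)
K(N) = ¼ + N² (K(N) = (N² + (-24*0)*N) + ¼ = (N² + 0*N) + ¼ = (N² + 0) + ¼ = N² + ¼ = ¼ + N²)
1/K(-229) = 1/(¼ + (-229)²) = 1/(¼ + 52441) = 1/(209765/4) = 4/209765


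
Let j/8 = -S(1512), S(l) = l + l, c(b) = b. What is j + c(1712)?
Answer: -22480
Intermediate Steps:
S(l) = 2*l
j = -24192 (j = 8*(-2*1512) = 8*(-1*3024) = 8*(-3024) = -24192)
j + c(1712) = -24192 + 1712 = -22480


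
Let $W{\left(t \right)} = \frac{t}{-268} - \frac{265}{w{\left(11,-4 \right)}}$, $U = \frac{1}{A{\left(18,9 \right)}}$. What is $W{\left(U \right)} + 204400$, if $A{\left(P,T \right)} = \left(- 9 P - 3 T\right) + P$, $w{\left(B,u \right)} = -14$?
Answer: $\frac{65576774617}{320796} \approx 2.0442 \cdot 10^{5}$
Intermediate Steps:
$A{\left(P,T \right)} = - 8 P - 3 T$
$U = - \frac{1}{171}$ ($U = \frac{1}{\left(-8\right) 18 - 27} = \frac{1}{-144 - 27} = \frac{1}{-171} = - \frac{1}{171} \approx -0.005848$)
$W{\left(t \right)} = \frac{265}{14} - \frac{t}{268}$ ($W{\left(t \right)} = \frac{t}{-268} - \frac{265}{-14} = t \left(- \frac{1}{268}\right) - - \frac{265}{14} = - \frac{t}{268} + \frac{265}{14} = \frac{265}{14} - \frac{t}{268}$)
$W{\left(U \right)} + 204400 = \left(\frac{265}{14} - - \frac{1}{45828}\right) + 204400 = \left(\frac{265}{14} + \frac{1}{45828}\right) + 204400 = \frac{6072217}{320796} + 204400 = \frac{65576774617}{320796}$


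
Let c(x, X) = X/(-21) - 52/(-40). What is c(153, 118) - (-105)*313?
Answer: 6900743/210 ≈ 32861.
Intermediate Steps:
c(x, X) = 13/10 - X/21 (c(x, X) = X*(-1/21) - 52*(-1/40) = -X/21 + 13/10 = 13/10 - X/21)
c(153, 118) - (-105)*313 = (13/10 - 1/21*118) - (-105)*313 = (13/10 - 118/21) - 1*(-32865) = -907/210 + 32865 = 6900743/210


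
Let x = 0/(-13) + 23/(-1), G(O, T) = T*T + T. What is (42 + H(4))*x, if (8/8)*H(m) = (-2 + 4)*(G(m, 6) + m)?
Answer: -3082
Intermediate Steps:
G(O, T) = T + T**2 (G(O, T) = T**2 + T = T + T**2)
H(m) = 84 + 2*m (H(m) = (-2 + 4)*(6*(1 + 6) + m) = 2*(6*7 + m) = 2*(42 + m) = 84 + 2*m)
x = -23 (x = 0*(-1/13) + 23*(-1) = 0 - 23 = -23)
(42 + H(4))*x = (42 + (84 + 2*4))*(-23) = (42 + (84 + 8))*(-23) = (42 + 92)*(-23) = 134*(-23) = -3082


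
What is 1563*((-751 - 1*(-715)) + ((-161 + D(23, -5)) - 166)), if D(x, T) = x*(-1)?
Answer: -603318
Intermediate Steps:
D(x, T) = -x
1563*((-751 - 1*(-715)) + ((-161 + D(23, -5)) - 166)) = 1563*((-751 - 1*(-715)) + ((-161 - 1*23) - 166)) = 1563*((-751 + 715) + ((-161 - 23) - 166)) = 1563*(-36 + (-184 - 166)) = 1563*(-36 - 350) = 1563*(-386) = -603318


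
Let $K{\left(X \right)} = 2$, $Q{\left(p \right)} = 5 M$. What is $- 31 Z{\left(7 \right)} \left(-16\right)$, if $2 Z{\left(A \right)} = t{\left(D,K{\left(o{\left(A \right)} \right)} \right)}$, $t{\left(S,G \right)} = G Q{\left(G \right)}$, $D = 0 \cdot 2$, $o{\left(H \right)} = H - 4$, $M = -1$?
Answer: $-2480$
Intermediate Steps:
$o{\left(H \right)} = -4 + H$ ($o{\left(H \right)} = H - 4 = -4 + H$)
$Q{\left(p \right)} = -5$ ($Q{\left(p \right)} = 5 \left(-1\right) = -5$)
$D = 0$
$t{\left(S,G \right)} = - 5 G$ ($t{\left(S,G \right)} = G \left(-5\right) = - 5 G$)
$Z{\left(A \right)} = -5$ ($Z{\left(A \right)} = \frac{\left(-5\right) 2}{2} = \frac{1}{2} \left(-10\right) = -5$)
$- 31 Z{\left(7 \right)} \left(-16\right) = \left(-31\right) \left(-5\right) \left(-16\right) = 155 \left(-16\right) = -2480$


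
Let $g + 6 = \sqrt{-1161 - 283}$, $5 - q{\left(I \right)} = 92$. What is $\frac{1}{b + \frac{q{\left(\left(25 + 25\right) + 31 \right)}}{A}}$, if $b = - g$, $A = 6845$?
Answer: $\frac{14764665}{3649306231} + \frac{93708050 i}{3649306231} \approx 0.0040459 + 0.025678 i$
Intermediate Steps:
$q{\left(I \right)} = -87$ ($q{\left(I \right)} = 5 - 92 = -87$)
$g = -6 + 38 i$ ($g = -6 + \sqrt{-1161 - 283} = -6 + \sqrt{-1444} = -6 + 38 i \approx -6.0 + 38.0 i$)
$b = 6 - 38 i$ ($b = - (-6 + 38 i) = 6 - 38 i \approx 6.0 - 38.0 i$)
$\frac{1}{b + \frac{q{\left(\left(25 + 25\right) + 31 \right)}}{A}} = \frac{1}{\left(6 - 38 i\right) - \frac{87}{6845}} = \frac{1}{\frac{40983}{6845} - 38 i} = \frac{46854025 \left(\frac{40983}{6845} + 38 i\right)}{69336818389}$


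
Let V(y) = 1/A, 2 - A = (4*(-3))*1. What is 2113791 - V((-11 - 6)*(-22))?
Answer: 29593073/14 ≈ 2.1138e+6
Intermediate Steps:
A = 14 (A = 2 - 4*(-3) = 2 - (-12) = 2 - 1*(-12) = 2 + 12 = 14)
V(y) = 1/14
2113791 - V((-11 - 6)*(-22)) = 2113791 - 1*1/14 = 2113791 - 1/14 = 29593073/14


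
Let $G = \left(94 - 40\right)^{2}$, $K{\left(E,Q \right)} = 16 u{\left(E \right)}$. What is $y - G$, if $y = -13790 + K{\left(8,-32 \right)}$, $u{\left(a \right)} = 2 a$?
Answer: $-16450$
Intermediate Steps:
$K{\left(E,Q \right)} = 32 E$ ($K{\left(E,Q \right)} = 16 \cdot 2 E = 32 E$)
$G = 2916$ ($G = 54^{2} = 2916$)
$y = -13534$ ($y = -13790 + 32 \cdot 8 = -13790 + 256 = -13534$)
$y - G = -13534 - 2916 = -16450$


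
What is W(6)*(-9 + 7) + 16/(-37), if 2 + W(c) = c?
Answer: -312/37 ≈ -8.4324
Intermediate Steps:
W(c) = -2 + c
W(6)*(-9 + 7) + 16/(-37) = (-2 + 6)*(-9 + 7) + 16/(-37) = 4*(-2) + 16*(-1/37) = -8 - 16/37 = -312/37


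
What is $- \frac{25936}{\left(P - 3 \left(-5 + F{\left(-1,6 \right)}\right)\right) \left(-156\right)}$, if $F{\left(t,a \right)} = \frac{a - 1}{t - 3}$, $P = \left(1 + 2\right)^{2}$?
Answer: $\frac{25936}{4329} \approx 5.9912$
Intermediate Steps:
$P = 9$ ($P = 3^{2} = 9$)
$F{\left(t,a \right)} = \frac{-1 + a}{-3 + t}$
$- \frac{25936}{\left(P - 3 \left(-5 + F{\left(-1,6 \right)}\right)\right) \left(-156\right)} = - \frac{25936}{\left(9 - 3 \left(-5 + \frac{-1 + 6}{-3 - 1}\right)\right) \left(-156\right)} = - \frac{25936}{\left(9 - 3 \left(-5 + \frac{1}{-4} \cdot 5\right)\right) \left(-156\right)} = - \frac{25936}{\left(9 - 3 \left(-5 - \frac{5}{4}\right)\right) \left(-156\right)} = - \frac{25936}{\left(9 - - \frac{75}{4}\right) \left(-156\right)} = - \frac{25936}{\left(9 + \frac{75}{4}\right) \left(-156\right)} = - \frac{25936}{\frac{111}{4} \left(-156\right)} = - \frac{25936}{-4329} = \left(-25936\right) \left(- \frac{1}{4329}\right) = \frac{25936}{4329}$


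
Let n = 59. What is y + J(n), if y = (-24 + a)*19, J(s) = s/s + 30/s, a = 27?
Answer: 3452/59 ≈ 58.508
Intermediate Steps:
J(s) = 1 + 30/s
y = 57 (y = (-24 + 27)*19 = 3*19 = 57)
y + J(n) = 57 + (30 + 59)/59 = 57 + (1/59)*89 = 57 + 89/59 = 3452/59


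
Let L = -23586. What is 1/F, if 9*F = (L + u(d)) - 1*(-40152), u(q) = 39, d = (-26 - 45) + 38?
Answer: 1/1845 ≈ 0.00054201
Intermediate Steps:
d = -33 (d = -71 + 38 = -33)
F = 1845 (F = ((-23586 + 39) - 1*(-40152))/9 = (-23547 + 40152)/9 = (⅑)*16605 = 1845)
1/F = 1/1845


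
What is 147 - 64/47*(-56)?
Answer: 10493/47 ≈ 223.26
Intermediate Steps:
147 - 64/47*(-56) = 147 + 3584/47 = 10493/47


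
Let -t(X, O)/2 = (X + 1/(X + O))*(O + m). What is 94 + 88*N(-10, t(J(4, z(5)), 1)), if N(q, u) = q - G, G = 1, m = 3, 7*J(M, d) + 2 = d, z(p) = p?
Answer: -874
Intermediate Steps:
J(M, d) = -2/7 + d/7
t(X, O) = -2*(3 + O)*(X + 1/(O + X)) (t(X, O) = -2*(X + 1/(X + O))*(O + 3) = -2*(X + 1/(O + X))*(3 + O) = -2*(3 + O)*(X + 1/(O + X)))
N(q, u) = -1 + q (N(q, u) = q - 1*1 = q - 1 = -1 + q)
94 + 88*N(-10, t(J(4, z(5)), 1)) = 94 + 88*(-1 - 10) = 94 + 88*(-11) = 94 - 968 = -874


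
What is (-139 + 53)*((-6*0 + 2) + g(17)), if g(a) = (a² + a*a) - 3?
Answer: -49622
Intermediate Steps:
g(a) = -3 + 2*a² (g(a) = (a² + a²) - 3 = 2*a² - 3 = -3 + 2*a²)
(-139 + 53)*((-6*0 + 2) + g(17)) = (-139 + 53)*((-6*0 + 2) + (-3 + 2*17²)) = -86*((0 + 2) + (-3 + 2*289)) = -86*(2 + (-3 + 578)) = -86*(2 + 575) = -86*577 = -49622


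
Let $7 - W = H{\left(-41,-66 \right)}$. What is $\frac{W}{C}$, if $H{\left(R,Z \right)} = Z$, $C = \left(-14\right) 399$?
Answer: $- \frac{73}{5586} \approx -0.013068$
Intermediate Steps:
$C = -5586$
$W = 73$ ($W = 7 - -66 = 7 + 66 = 73$)
$\frac{W}{C} = \frac{73}{-5586} = 73 \left(- \frac{1}{5586}\right) = - \frac{73}{5586}$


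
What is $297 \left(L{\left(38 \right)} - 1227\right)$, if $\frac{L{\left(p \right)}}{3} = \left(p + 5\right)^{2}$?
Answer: $1283040$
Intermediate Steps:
$L{\left(p \right)} = 3 \left(5 + p\right)^{2}$ ($L{\left(p \right)} = 3 \left(p + 5\right)^{2} = 3 \left(5 + p\right)^{2}$)
$297 \left(L{\left(38 \right)} - 1227\right) = 297 \left(3 \left(5 + 38\right)^{2} - 1227\right) = 297 \left(3 \cdot 43^{2} - 1227\right) = 297 \left(3 \cdot 1849 - 1227\right) = 297 \left(5547 - 1227\right) = 297 \cdot 4320 = 1283040$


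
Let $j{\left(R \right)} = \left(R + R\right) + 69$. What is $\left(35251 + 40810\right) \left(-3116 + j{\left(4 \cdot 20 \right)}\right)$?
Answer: $-219588107$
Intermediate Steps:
$j{\left(R \right)} = 69 + 2 R$ ($j{\left(R \right)} = 2 R + 69 = 69 + 2 R$)
$\left(35251 + 40810\right) \left(-3116 + j{\left(4 \cdot 20 \right)}\right) = \left(35251 + 40810\right) \left(-3116 + \left(69 + 2 \cdot 4 \cdot 20\right)\right) = 76061 \left(-3116 + \left(69 + 2 \cdot 80\right)\right) = 76061 \left(-3116 + \left(69 + 160\right)\right) = 76061 \left(-3116 + 229\right) = 76061 \left(-2887\right) = -219588107$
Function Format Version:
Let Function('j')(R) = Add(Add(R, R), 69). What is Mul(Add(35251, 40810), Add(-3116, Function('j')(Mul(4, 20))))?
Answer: -219588107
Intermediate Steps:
Function('j')(R) = Add(69, Mul(2, R)) (Function('j')(R) = Add(Mul(2, R), 69) = Add(69, Mul(2, R)))
Mul(Add(35251, 40810), Add(-3116, Function('j')(Mul(4, 20)))) = Mul(Add(35251, 40810), Add(-3116, Add(69, Mul(2, Mul(4, 20))))) = Mul(76061, Add(-3116, Add(69, Mul(2, 80)))) = Mul(76061, Add(-3116, Add(69, 160))) = Mul(76061, Add(-3116, 229)) = Mul(76061, -2887) = -219588107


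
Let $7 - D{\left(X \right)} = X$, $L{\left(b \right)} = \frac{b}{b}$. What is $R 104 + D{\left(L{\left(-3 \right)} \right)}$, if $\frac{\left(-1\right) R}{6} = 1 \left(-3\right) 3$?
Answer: $5622$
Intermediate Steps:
$L{\left(b \right)} = 1$
$D{\left(X \right)} = 7 - X$
$R = 54$ ($R = - 6 \cdot 1 \left(-3\right) 3 = - 6 \left(\left(-3\right) 3\right) = \left(-6\right) \left(-9\right) = 54$)
$R 104 + D{\left(L{\left(-3 \right)} \right)} = 54 \cdot 104 + \left(7 - 1\right) = 5616 + \left(7 - 1\right) = 5616 + 6 = 5622$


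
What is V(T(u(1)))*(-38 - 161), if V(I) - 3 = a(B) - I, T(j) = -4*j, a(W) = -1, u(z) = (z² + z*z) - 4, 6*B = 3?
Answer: 1194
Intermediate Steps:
B = ½ (B = (⅙)*3 = ½ ≈ 0.50000)
u(z) = -4 + 2*z² (u(z) = (z² + z²) - 4 = 2*z² - 4 = -4 + 2*z²)
V(I) = 2 - I (V(I) = 3 + (-1 - I) = 2 - I)
V(T(u(1)))*(-38 - 161) = (2 - (-4)*(-4 + 2*1²))*(-38 - 161) = (2 - (-4)*(-4 + 2*1))*(-199) = (2 - (-4)*(-4 + 2))*(-199) = (2 - (-4)*(-2))*(-199) = (2 - 1*8)*(-199) = (2 - 8)*(-199) = -6*(-199) = 1194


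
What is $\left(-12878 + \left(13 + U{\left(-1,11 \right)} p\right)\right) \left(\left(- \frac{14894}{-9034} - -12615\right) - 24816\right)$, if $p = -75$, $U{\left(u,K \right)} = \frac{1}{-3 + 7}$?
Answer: $\frac{1419904430725}{9034} \approx 1.5717 \cdot 10^{8}$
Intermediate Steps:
$U{\left(u,K \right)} = \frac{1}{4}$
$\left(-12878 + \left(13 + U{\left(-1,11 \right)} p\right)\right) \left(\left(- \frac{14894}{-9034} - -12615\right) - 24816\right) = \left(-12878 + \left(13 + \frac{1}{4} \left(-75\right)\right)\right) \left(\left(- \frac{14894}{-9034} - -12615\right) - 24816\right) = \left(-12878 + \left(13 - \frac{75}{4}\right)\right) \left(\left(\left(-14894\right) \left(- \frac{1}{9034}\right) + 12615\right) - 24816\right) = \left(-12878 - \frac{23}{4}\right) \left(\left(\frac{7447}{4517} + 12615\right) - 24816\right) = - \frac{51535 \left(\frac{56989402}{4517} - 24816\right)}{4} = \left(- \frac{51535}{4}\right) \left(- \frac{55104470}{4517}\right) = \frac{1419904430725}{9034}$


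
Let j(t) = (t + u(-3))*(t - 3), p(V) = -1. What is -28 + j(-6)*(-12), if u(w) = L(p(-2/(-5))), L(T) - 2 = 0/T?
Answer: -460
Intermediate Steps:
L(T) = 2 (L(T) = 2 + 0/T = 2 + 0 = 2)
u(w) = 2
j(t) = (-3 + t)*(2 + t) (j(t) = (t + 2)*(t - 3) = (2 + t)*(-3 + t) = (-3 + t)*(2 + t))
-28 + j(-6)*(-12) = -28 + (-6 + (-6)**2 - 1*(-6))*(-12) = -28 + (-6 + 36 + 6)*(-12) = -28 + 36*(-12) = -28 - 432 = -460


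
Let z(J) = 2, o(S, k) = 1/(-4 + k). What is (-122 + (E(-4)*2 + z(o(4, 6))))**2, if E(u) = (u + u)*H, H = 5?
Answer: 40000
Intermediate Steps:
E(u) = 10*u (E(u) = (u + u)*5 = (2*u)*5 = 10*u)
(-122 + (E(-4)*2 + z(o(4, 6))))**2 = (-122 + ((10*(-4))*2 + 2))**2 = (-122 + (-40*2 + 2))**2 = (-122 + (-80 + 2))**2 = (-122 - 78)**2 = (-200)**2 = 40000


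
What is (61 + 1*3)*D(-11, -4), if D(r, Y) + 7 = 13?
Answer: 384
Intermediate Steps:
D(r, Y) = 6 (D(r, Y) = -7 + 13 = 6)
(61 + 1*3)*D(-11, -4) = (61 + 1*3)*6 = (61 + 3)*6 = 64*6 = 384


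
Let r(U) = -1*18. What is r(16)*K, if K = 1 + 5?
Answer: -108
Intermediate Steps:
K = 6
r(U) = -18
r(16)*K = -18*6 = -108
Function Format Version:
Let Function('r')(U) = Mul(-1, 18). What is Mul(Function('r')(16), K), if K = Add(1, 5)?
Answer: -108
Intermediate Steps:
K = 6
Function('r')(U) = -18
Mul(Function('r')(16), K) = Mul(-18, 6) = -108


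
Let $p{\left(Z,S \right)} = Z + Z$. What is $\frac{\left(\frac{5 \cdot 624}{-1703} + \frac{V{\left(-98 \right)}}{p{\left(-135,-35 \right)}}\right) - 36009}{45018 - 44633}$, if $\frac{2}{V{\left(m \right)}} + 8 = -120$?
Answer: $- \frac{81517000189}{871516800} \approx -93.535$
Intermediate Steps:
$V{\left(m \right)} = - \frac{1}{64}$ ($V{\left(m \right)} = \frac{2}{-8 - 120} = \frac{2}{-128} = 2 \left(- \frac{1}{128}\right) = - \frac{1}{64}$)
$p{\left(Z,S \right)} = 2 Z$
$\frac{\left(\frac{5 \cdot 624}{-1703} + \frac{V{\left(-98 \right)}}{p{\left(-135,-35 \right)}}\right) - 36009}{45018 - 44633} = \frac{\left(\frac{5 \cdot 624}{-1703} - \frac{1}{64 \cdot 2 \left(-135\right)}\right) - 36009}{45018 - 44633} = \frac{\left(3120 \left(- \frac{1}{1703}\right) - \frac{1}{64 \left(-270\right)}\right) - 36009}{385} = \left(\left(- \frac{240}{131} - - \frac{1}{17280}\right) - 36009\right) \frac{1}{385} = \left(\left(- \frac{240}{131} + \frac{1}{17280}\right) - 36009\right) \frac{1}{385} = \left(- \frac{4147069}{2263680} - 36009\right) \frac{1}{385} = \left(- \frac{81517000189}{2263680}\right) \frac{1}{385} = - \frac{81517000189}{871516800}$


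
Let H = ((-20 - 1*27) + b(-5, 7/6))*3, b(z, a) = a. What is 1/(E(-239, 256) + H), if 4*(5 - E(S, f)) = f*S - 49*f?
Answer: 2/36599 ≈ 5.4646e-5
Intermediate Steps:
E(S, f) = 5 + 49*f/4 - S*f/4 (E(S, f) = 5 - (f*S - 49*f)/4 = 5 - (S*f - 49*f)/4 = 5 - (-49*f + S*f)/4 = 5 + (49*f/4 - S*f/4) = 5 + 49*f/4 - S*f/4)
H = -275/2 (H = ((-20 - 1*27) + 7/6)*3 = ((-20 - 27) + 7*(1/6))*3 = (-47 + 7/6)*3 = -275/6*3 = -275/2 ≈ -137.50)
1/(E(-239, 256) + H) = 1/((5 + (49/4)*256 - 1/4*(-239)*256) - 275/2) = 1/((5 + 3136 + 15296) - 275/2) = 1/(18437 - 275/2) = 1/(36599/2) = 2/36599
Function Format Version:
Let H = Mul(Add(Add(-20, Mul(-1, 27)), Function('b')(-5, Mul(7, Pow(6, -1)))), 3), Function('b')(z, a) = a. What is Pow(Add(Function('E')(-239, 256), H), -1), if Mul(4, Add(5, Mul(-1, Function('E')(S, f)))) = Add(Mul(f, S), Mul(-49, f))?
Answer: Rational(2, 36599) ≈ 5.4646e-5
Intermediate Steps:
Function('E')(S, f) = Add(5, Mul(Rational(49, 4), f), Mul(Rational(-1, 4), S, f)) (Function('E')(S, f) = Add(5, Mul(Rational(-1, 4), Add(Mul(f, S), Mul(-49, f)))) = Add(5, Mul(Rational(-1, 4), Add(Mul(S, f), Mul(-49, f)))) = Add(5, Mul(Rational(-1, 4), Add(Mul(-49, f), Mul(S, f)))) = Add(5, Add(Mul(Rational(49, 4), f), Mul(Rational(-1, 4), S, f))) = Add(5, Mul(Rational(49, 4), f), Mul(Rational(-1, 4), S, f)))
H = Rational(-275, 2) (H = Mul(Add(Add(-20, Mul(-1, 27)), Mul(7, Pow(6, -1))), 3) = Mul(Add(Add(-20, -27), Mul(7, Rational(1, 6))), 3) = Mul(Add(-47, Rational(7, 6)), 3) = Mul(Rational(-275, 6), 3) = Rational(-275, 2) ≈ -137.50)
Pow(Add(Function('E')(-239, 256), H), -1) = Pow(Add(Add(5, Mul(Rational(49, 4), 256), Mul(Rational(-1, 4), -239, 256)), Rational(-275, 2)), -1) = Pow(Add(Add(5, 3136, 15296), Rational(-275, 2)), -1) = Pow(Add(18437, Rational(-275, 2)), -1) = Pow(Rational(36599, 2), -1) = Rational(2, 36599)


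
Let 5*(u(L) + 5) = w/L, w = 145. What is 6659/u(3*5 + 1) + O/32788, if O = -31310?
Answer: -1747480741/836094 ≈ -2090.1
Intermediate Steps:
u(L) = -5 + 29/L (u(L) = -5 + (145/L)/5 = -5 + 29/L)
6659/u(3*5 + 1) + O/32788 = 6659/(-5 + 29/(3*5 + 1)) - 31310/32788 = 6659/(-5 + 29/(15 + 1)) - 31310*1/32788 = 6659/(-5 + 29/16) - 15655/16394 = 6659/(-51/16) - 15655/16394 = 6659*(-16/51) - 15655/16394 = -106544/51 - 15655/16394 = -1747480741/836094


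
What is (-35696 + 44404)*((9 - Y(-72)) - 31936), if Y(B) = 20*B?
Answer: -265480796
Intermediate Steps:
(-35696 + 44404)*((9 - Y(-72)) - 31936) = (-35696 + 44404)*((9 - 20*(-72)) - 31936) = 8708*((9 - 1*(-1440)) - 31936) = 8708*((9 + 1440) - 31936) = 8708*(1449 - 31936) = 8708*(-30487) = -265480796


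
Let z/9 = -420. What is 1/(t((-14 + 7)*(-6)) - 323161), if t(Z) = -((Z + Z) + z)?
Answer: -1/319465 ≈ -3.1302e-6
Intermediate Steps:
z = -3780 (z = 9*(-420) = -3780)
t(Z) = 3780 - 2*Z (t(Z) = -((Z + Z) - 3780) = -(2*Z - 3780) = -(-3780 + 2*Z) = 3780 - 2*Z)
1/(t((-14 + 7)*(-6)) - 323161) = 1/((3780 - 2*(-14 + 7)*(-6)) - 323161) = 1/((3780 - (-14)*(-6)) - 323161) = 1/((3780 - 2*42) - 323161) = 1/((3780 - 84) - 323161) = 1/(3696 - 323161) = 1/(-319465) = -1/319465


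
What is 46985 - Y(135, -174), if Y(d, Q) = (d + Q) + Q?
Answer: 47198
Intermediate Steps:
Y(d, Q) = d + 2*Q (Y(d, Q) = (Q + d) + Q = d + 2*Q)
46985 - Y(135, -174) = 46985 - (135 + 2*(-174)) = 46985 - (135 - 348) = 46985 - 1*(-213) = 46985 + 213 = 47198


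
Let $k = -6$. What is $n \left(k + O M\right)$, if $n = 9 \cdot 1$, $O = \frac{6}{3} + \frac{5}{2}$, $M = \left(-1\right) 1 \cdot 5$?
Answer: $- \frac{513}{2} \approx -256.5$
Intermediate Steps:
$M = -5$ ($M = \left(-1\right) 5 = -5$)
$O = \frac{9}{2}$ ($O = 6 \cdot \frac{1}{3} + 5 \cdot \frac{1}{2} = 2 + \frac{5}{2} = \frac{9}{2} \approx 4.5$)
$n = 9$
$n \left(k + O M\right) = 9 \left(-6 + \frac{9}{2} \left(-5\right)\right) = 9 \left(-6 - \frac{45}{2}\right) = 9 \left(- \frac{57}{2}\right) = - \frac{513}{2}$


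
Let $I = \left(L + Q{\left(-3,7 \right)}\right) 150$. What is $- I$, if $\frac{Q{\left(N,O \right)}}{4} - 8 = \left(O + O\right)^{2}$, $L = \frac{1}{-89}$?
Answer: $- \frac{10893450}{89} \approx -1.224 \cdot 10^{5}$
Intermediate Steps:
$L = - \frac{1}{89} \approx -0.011236$
$Q{\left(N,O \right)} = 32 + 16 O^{2}$ ($Q{\left(N,O \right)} = 32 + 4 \left(O + O\right)^{2} = 32 + 4 \left(2 O\right)^{2} = 32 + 4 \cdot 4 O^{2} = 32 + 16 O^{2}$)
$I = \frac{10893450}{89}$ ($I = \left(- \frac{1}{89} + \left(32 + 16 \cdot 7^{2}\right)\right) 150 = \left(- \frac{1}{89} + \left(32 + 16 \cdot 49\right)\right) 150 = \left(- \frac{1}{89} + \left(32 + 784\right)\right) 150 = \left(- \frac{1}{89} + 816\right) 150 = \frac{72623}{89} \cdot 150 = \frac{10893450}{89} \approx 1.224 \cdot 10^{5}$)
$- I = \left(-1\right) \frac{10893450}{89} = - \frac{10893450}{89}$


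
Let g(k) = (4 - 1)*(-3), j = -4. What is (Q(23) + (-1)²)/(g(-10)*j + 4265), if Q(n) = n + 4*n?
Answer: 116/4301 ≈ 0.026970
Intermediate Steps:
g(k) = -9 (g(k) = 3*(-3) = -9)
Q(n) = 5*n
(Q(23) + (-1)²)/(g(-10)*j + 4265) = (5*23 + (-1)²)/(-9*(-4) + 4265) = (115 + 1)/(36 + 4265) = 116/4301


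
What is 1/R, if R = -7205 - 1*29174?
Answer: -1/36379 ≈ -2.7488e-5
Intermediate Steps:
R = -36379 (R = -7205 - 29174 = -36379)
1/R = 1/(-36379) = -1/36379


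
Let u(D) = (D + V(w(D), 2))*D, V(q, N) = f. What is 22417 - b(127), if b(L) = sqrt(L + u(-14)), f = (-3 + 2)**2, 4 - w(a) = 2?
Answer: 22417 - sqrt(309) ≈ 22399.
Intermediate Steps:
w(a) = 2 (w(a) = 4 - 1*2 = 4 - 2 = 2)
f = 1 (f = (-1)**2 = 1)
V(q, N) = 1
u(D) = D*(1 + D) (u(D) = (D + 1)*D = (1 + D)*D = D*(1 + D))
b(L) = sqrt(182 + L) (b(L) = sqrt(L - 14*(1 - 14)) = sqrt(L - 14*(-13)) = sqrt(L + 182) = sqrt(182 + L))
22417 - b(127) = 22417 - sqrt(182 + 127) = 22417 - sqrt(309)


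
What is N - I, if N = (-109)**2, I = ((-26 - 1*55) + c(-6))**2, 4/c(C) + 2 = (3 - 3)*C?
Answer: 4992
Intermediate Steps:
c(C) = -2 (c(C) = 4/(-2 + (3 - 3)*C) = 4/(-2 + 0*C) = 4/(-2 + 0) = 4/(-2) = 4*(-1/2) = -2)
I = 6889 (I = ((-26 - 1*55) - 2)**2 = ((-26 - 55) - 2)**2 = (-81 - 2)**2 = (-83)**2 = 6889)
N = 11881
N - I = 11881 - 1*6889 = 11881 - 6889 = 4992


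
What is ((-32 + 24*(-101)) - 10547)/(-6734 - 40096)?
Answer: 13003/46830 ≈ 0.27766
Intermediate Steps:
((-32 + 24*(-101)) - 10547)/(-6734 - 40096) = ((-32 - 2424) - 10547)/(-46830) = (-2456 - 10547)*(-1/46830) = -13003*(-1/46830) = 13003/46830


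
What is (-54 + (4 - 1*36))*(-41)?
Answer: 3526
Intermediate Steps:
(-54 + (4 - 1*36))*(-41) = (-54 + (4 - 36))*(-41) = (-54 - 32)*(-41) = -86*(-41) = 3526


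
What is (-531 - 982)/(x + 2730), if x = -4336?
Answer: 1513/1606 ≈ 0.94209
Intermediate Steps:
(-531 - 982)/(x + 2730) = (-531 - 982)/(-4336 + 2730) = -1513/(-1606) = -1513*(-1/1606) = 1513/1606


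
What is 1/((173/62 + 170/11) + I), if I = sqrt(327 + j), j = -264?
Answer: 8486126/125525437 - 1395372*sqrt(7)/125525437 ≈ 0.038194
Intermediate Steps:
I = 3*sqrt(7) (I = sqrt(327 - 264) = sqrt(63) = 3*sqrt(7) ≈ 7.9373)
1/((173/62 + 170/11) + I) = 1/((173/62 + 170/11) + 3*sqrt(7)) = 1/(12443/682 + 3*sqrt(7))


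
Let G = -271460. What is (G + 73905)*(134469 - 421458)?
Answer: 56696111895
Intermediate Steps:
(G + 73905)*(134469 - 421458) = (-271460 + 73905)*(134469 - 421458) = -197555*(-286989) = 56696111895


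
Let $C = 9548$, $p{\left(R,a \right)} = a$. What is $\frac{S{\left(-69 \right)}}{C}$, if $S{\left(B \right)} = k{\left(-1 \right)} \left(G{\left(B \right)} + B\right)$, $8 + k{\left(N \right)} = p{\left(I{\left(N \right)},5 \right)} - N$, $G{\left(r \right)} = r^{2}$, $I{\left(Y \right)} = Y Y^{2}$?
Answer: $- \frac{2346}{2387} \approx -0.98282$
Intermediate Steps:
$I{\left(Y \right)} = Y^{3}$
$k{\left(N \right)} = -3 - N$ ($k{\left(N \right)} = -8 - \left(-5 + N\right) = -3 - N$)
$S{\left(B \right)} = - 2 B - 2 B^{2}$ ($S{\left(B \right)} = \left(-3 - -1\right) \left(B^{2} + B\right) = \left(-3 + 1\right) \left(B + B^{2}\right) = - 2 \left(B + B^{2}\right) = - 2 B - 2 B^{2}$)
$\frac{S{\left(-69 \right)}}{C} = \frac{2 \left(-69\right) \left(-1 - -69\right)}{9548} = 2 \left(-69\right) \left(-1 + 69\right) \frac{1}{9548} = 2 \left(-69\right) 68 \cdot \frac{1}{9548} = \left(-9384\right) \frac{1}{9548} = - \frac{2346}{2387}$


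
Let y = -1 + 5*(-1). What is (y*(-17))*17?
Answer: 1734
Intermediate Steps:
y = -6 (y = -1 - 5 = -6)
(y*(-17))*17 = -6*(-17)*17 = 102*17 = 1734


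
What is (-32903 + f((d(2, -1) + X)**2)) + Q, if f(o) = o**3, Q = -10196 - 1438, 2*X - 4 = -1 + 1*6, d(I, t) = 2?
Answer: 1976441/64 ≈ 30882.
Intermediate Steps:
X = 9/2 (X = 2 + (-1 + 1*6)/2 = 2 + (-1 + 6)/2 = 2 + (1/2)*5 = 2 + 5/2 = 9/2 ≈ 4.5000)
Q = -11634
(-32903 + f((d(2, -1) + X)**2)) + Q = (-32903 + ((2 + 9/2)**2)**3) - 11634 = (-32903 + ((13/2)**2)**3) - 11634 = (-32903 + (169/4)**3) - 11634 = (-32903 + 4826809/64) - 11634 = 2721017/64 - 11634 = 1976441/64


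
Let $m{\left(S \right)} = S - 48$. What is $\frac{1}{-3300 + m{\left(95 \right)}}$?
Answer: $- \frac{1}{3253} \approx -0.00030741$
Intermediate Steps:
$m{\left(S \right)} = -48 + S$
$\frac{1}{-3300 + m{\left(95 \right)}} = \frac{1}{-3300 + \left(-48 + 95\right)} = \frac{1}{-3300 + 47} = \frac{1}{-3253} = - \frac{1}{3253}$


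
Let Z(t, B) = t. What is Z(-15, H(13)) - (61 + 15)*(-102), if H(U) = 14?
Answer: 7737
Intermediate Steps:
Z(-15, H(13)) - (61 + 15)*(-102) = -15 - (61 + 15)*(-102) = -15 - 76*(-102) = -15 - 1*(-7752) = -15 + 7752 = 7737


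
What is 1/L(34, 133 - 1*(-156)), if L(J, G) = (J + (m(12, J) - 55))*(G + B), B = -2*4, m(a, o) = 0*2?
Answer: -1/5901 ≈ -0.00016946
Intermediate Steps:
m(a, o) = 0
B = -8
L(J, G) = (-55 + J)*(-8 + G) (L(J, G) = (J + (0 - 55))*(G - 8) = (J - 55)*(-8 + G) = (-55 + J)*(-8 + G))
1/L(34, 133 - 1*(-156)) = 1/(440 - 55*(133 - 1*(-156)) - 8*34 + (133 - 1*(-156))*34) = 1/(440 - 55*(133 + 156) - 272 + (133 + 156)*34) = 1/(440 - 55*289 - 272 + 289*34) = 1/(440 - 15895 - 272 + 9826) = 1/(-5901) = -1/5901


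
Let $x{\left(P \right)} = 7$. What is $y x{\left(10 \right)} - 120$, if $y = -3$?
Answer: $-141$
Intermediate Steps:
$y x{\left(10 \right)} - 120 = \left(-3\right) 7 - 120 = -21 - 120 = -141$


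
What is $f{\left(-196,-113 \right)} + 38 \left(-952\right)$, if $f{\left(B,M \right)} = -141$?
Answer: $-36317$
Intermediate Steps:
$f{\left(-196,-113 \right)} + 38 \left(-952\right) = -141 + 38 \left(-952\right) = -141 - 36176 = -36317$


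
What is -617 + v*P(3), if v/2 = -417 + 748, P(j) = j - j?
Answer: -617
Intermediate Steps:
P(j) = 0
v = 662 (v = 2*(-417 + 748) = 2*331 = 662)
-617 + v*P(3) = -617 + 662*0 = -617 + 0 = -617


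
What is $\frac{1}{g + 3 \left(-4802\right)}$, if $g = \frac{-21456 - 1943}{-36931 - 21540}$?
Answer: $- \frac{58471}{842309827} \approx -6.9417 \cdot 10^{-5}$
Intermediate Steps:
$g = \frac{23399}{58471}$ ($g = - \frac{23399}{-58471} = \left(-23399\right) \left(- \frac{1}{58471}\right) = \frac{23399}{58471} \approx 0.40018$)
$\frac{1}{g + 3 \left(-4802\right)} = \frac{1}{\frac{23399}{58471} + 3 \left(-4802\right)} = \frac{1}{\frac{23399}{58471} - 14406} = \frac{1}{- \frac{842309827}{58471}} = - \frac{58471}{842309827}$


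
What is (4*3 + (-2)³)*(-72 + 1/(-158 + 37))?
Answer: -34852/121 ≈ -288.03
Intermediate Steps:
(4*3 + (-2)³)*(-72 + 1/(-158 + 37)) = (12 - 8)*(-72 + 1/(-121)) = 4*(-72 - 1/121) = 4*(-8713/121) = -34852/121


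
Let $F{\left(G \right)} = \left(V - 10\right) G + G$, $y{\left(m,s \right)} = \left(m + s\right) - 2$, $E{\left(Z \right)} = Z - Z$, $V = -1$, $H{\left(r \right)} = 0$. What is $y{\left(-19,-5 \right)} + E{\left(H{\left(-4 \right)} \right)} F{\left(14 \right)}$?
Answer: $-26$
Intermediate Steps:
$E{\left(Z \right)} = 0$
$y{\left(m,s \right)} = -2 + m + s$
$F{\left(G \right)} = - 10 G$ ($F{\left(G \right)} = \left(-1 - 10\right) G + G = - 11 G + G = - 10 G$)
$y{\left(-19,-5 \right)} + E{\left(H{\left(-4 \right)} \right)} F{\left(14 \right)} = \left(-2 - 19 - 5\right) + 0 \left(\left(-10\right) 14\right) = -26 + 0 \left(-140\right) = -26 + 0 = -26$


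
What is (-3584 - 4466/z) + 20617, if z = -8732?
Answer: 74368311/4366 ≈ 17034.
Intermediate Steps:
(-3584 - 4466/z) + 20617 = (-3584 - 4466/(-8732)) + 20617 = (-3584 - 4466*(-1/8732)) + 20617 = (-3584 + 2233/4366) + 20617 = -15645511/4366 + 20617 = 74368311/4366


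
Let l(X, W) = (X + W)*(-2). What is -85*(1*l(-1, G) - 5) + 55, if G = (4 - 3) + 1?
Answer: 650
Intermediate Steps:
G = 2 (G = 1 + 1 = 2)
l(X, W) = -2*W - 2*X (l(X, W) = (W + X)*(-2) = -2*W - 2*X)
-85*(1*l(-1, G) - 5) + 55 = -85*(1*(-2*2 - 2*(-1)) - 5) + 55 = -85*(1*(-4 + 2) - 5) + 55 = -85*(1*(-2) - 5) + 55 = -85*(-2 - 5) + 55 = -85*(-7) + 55 = 595 + 55 = 650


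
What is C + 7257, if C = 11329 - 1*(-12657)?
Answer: 31243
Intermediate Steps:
C = 23986 (C = 11329 + 12657 = 23986)
C + 7257 = 23986 + 7257 = 31243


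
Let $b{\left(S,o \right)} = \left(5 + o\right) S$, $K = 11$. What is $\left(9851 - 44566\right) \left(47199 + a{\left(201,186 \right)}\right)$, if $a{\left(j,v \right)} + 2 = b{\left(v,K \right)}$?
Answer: $-1741755695$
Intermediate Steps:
$b{\left(S,o \right)} = S \left(5 + o\right)$
$a{\left(j,v \right)} = -2 + 16 v$ ($a{\left(j,v \right)} = -2 + v \left(5 + 11\right) = -2 + v 16 = -2 + 16 v$)
$\left(9851 - 44566\right) \left(47199 + a{\left(201,186 \right)}\right) = \left(9851 - 44566\right) \left(47199 + \left(-2 + 16 \cdot 186\right)\right) = - 34715 \left(47199 + \left(-2 + 2976\right)\right) = - 34715 \left(47199 + 2974\right) = \left(-34715\right) 50173 = -1741755695$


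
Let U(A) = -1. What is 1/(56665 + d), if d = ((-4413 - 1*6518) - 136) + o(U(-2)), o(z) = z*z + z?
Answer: 1/45598 ≈ 2.1931e-5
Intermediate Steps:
o(z) = z + z² (o(z) = z² + z = z + z²)
d = -11067 (d = ((-4413 - 1*6518) - 136) - (1 - 1) = ((-4413 - 6518) - 136) - 1*0 = (-10931 - 136) + 0 = -11067 + 0 = -11067)
1/(56665 + d) = 1/(56665 - 11067) = 1/45598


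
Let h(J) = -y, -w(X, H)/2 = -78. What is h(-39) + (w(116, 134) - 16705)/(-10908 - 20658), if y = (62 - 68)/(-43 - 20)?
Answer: 94799/220962 ≈ 0.42903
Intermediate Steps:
y = 2/21 (y = -6/(-63) = -6*(-1/63) = 2/21 ≈ 0.095238)
w(X, H) = 156 (w(X, H) = -2*(-78) = 156)
h(J) = -2/21 (h(J) = -1*2/21 = -2/21)
h(-39) + (w(116, 134) - 16705)/(-10908 - 20658) = -2/21 + (156 - 16705)/(-10908 - 20658) = -2/21 - 16549/(-31566) = -2/21 - 16549*(-1/31566) = -2/21 + 16549/31566 = 94799/220962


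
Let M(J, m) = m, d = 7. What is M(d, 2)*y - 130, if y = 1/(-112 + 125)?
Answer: -1688/13 ≈ -129.85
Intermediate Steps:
y = 1/13 ≈ 0.076923
M(d, 2)*y - 130 = 2*(1/13) - 130 = 2/13 - 130 = -1688/13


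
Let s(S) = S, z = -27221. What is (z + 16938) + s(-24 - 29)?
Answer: -10336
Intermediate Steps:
(z + 16938) + s(-24 - 29) = (-27221 + 16938) + (-24 - 29) = -10283 - 53 = -10336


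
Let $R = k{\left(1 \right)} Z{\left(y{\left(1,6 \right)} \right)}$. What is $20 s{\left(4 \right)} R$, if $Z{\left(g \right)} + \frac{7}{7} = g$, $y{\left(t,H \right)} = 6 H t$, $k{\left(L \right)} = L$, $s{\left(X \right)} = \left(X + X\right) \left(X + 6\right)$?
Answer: $56000$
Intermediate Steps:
$s{\left(X \right)} = 2 X \left(6 + X\right)$
$y{\left(t,H \right)} = 6 H t$
$Z{\left(g \right)} = -1 + g$
$R = 35$ ($R = 1 \left(-1 + 6 \cdot 6 \cdot 1\right) = 1 \left(-1 + 36\right) = 1 \cdot 35 = 35$)
$20 s{\left(4 \right)} R = 20 \cdot 2 \cdot 4 \left(6 + 4\right) 35 = 20 \cdot 2 \cdot 4 \cdot 10 \cdot 35 = 20 \cdot 80 \cdot 35 = 1600 \cdot 35 = 56000$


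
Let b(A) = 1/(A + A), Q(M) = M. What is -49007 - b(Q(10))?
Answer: -980141/20 ≈ -49007.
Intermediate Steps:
b(A) = 1/(2*A)
-49007 - b(Q(10)) = -49007 - 1/(2*10) = -49007 - 1*1/20 = -49007 - 1/20 = -980141/20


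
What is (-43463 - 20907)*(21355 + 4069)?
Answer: -1636542880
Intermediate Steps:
(-43463 - 20907)*(21355 + 4069) = -64370*25424 = -1636542880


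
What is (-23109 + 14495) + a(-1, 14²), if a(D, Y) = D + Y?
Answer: -8419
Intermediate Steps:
(-23109 + 14495) + a(-1, 14²) = (-23109 + 14495) + (-1 + 14²) = -8614 + (-1 + 196) = -8614 + 195 = -8419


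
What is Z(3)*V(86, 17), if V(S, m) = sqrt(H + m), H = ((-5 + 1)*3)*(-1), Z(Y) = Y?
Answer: 3*sqrt(29) ≈ 16.155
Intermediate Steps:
H = 12 (H = -4*3*(-1) = -12*(-1) = 12)
V(S, m) = sqrt(12 + m)
Z(3)*V(86, 17) = 3*sqrt(12 + 17) = 3*sqrt(29)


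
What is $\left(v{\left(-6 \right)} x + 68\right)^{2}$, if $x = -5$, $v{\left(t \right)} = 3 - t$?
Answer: $529$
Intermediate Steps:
$\left(v{\left(-6 \right)} x + 68\right)^{2} = \left(\left(3 - -6\right) \left(-5\right) + 68\right)^{2} = \left(\left(3 + 6\right) \left(-5\right) + 68\right)^{2} = \left(9 \left(-5\right) + 68\right)^{2} = \left(-45 + 68\right)^{2} = 23^{2} = 529$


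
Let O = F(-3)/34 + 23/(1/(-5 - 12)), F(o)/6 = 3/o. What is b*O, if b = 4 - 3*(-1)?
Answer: -46550/17 ≈ -2738.2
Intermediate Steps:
F(o) = 18/o (F(o) = 6*(3/o) = 18/o)
b = 7 (b = 4 + 3 = 7)
O = -6650/17 (O = (18/(-3))/34 + 23/(1/(-5 - 12)) = (18*(-⅓))*(1/34) + 23/(1/(-17)) = -6*1/34 + 23/(-1/17) = -3/17 + 23*(-17) = -3/17 - 391 = -6650/17 ≈ -391.18)
b*O = 7*(-6650/17) = -46550/17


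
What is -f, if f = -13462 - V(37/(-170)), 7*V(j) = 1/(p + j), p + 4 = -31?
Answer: 564178788/41909 ≈ 13462.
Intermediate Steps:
p = -35 (p = -4 - 31 = -35)
V(j) = 1/(7*(-35 + j))
f = -564178788/41909 (f = -13462 - 1/(7*(-35 + 37/(-170))) = -13462 - 1/(7*(-35 + 37*(-1/170))) = -13462 - 1/(7*(-35 - 37/170)) = -13462 - 1/(7*(-5987/170)) = -13462 - (-170)/(7*5987) = -13462 - 1*(-170/41909) = -13462 + 170/41909 = -564178788/41909 ≈ -13462.)
-f = -1*(-564178788/41909) = 564178788/41909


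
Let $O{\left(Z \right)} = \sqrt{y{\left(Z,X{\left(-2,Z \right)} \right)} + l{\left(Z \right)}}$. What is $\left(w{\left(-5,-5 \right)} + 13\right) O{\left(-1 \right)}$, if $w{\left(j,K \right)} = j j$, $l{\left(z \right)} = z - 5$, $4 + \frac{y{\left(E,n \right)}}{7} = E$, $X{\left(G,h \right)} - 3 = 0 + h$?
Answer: $38 i \sqrt{41} \approx 243.32 i$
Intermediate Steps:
$X{\left(G,h \right)} = 3 + h$ ($X{\left(G,h \right)} = 3 + \left(0 + h\right) = 3 + h$)
$y{\left(E,n \right)} = -28 + 7 E$
$l{\left(z \right)} = -5 + z$ ($l{\left(z \right)} = z - 5 = -5 + z$)
$w{\left(j,K \right)} = j^{2}$
$O{\left(Z \right)} = \sqrt{-33 + 8 Z}$ ($O{\left(Z \right)} = \sqrt{\left(-28 + 7 Z\right) + \left(-5 + Z\right)} = \sqrt{-33 + 8 Z}$)
$\left(w{\left(-5,-5 \right)} + 13\right) O{\left(-1 \right)} = \left(\left(-5\right)^{2} + 13\right) \sqrt{-33 + 8 \left(-1\right)} = \left(25 + 13\right) \sqrt{-33 - 8} = 38 \sqrt{-41} = 38 i \sqrt{41}$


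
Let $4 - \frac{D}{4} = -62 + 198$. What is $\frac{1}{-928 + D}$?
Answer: $- \frac{1}{1456} \approx -0.00068681$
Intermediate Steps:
$D = -528$ ($D = 16 - 4 \left(-62 + 198\right) = 16 - 544 = -528$)
$\frac{1}{-928 + D} = \frac{1}{-928 - 528} = \frac{1}{-1456} = - \frac{1}{1456}$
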